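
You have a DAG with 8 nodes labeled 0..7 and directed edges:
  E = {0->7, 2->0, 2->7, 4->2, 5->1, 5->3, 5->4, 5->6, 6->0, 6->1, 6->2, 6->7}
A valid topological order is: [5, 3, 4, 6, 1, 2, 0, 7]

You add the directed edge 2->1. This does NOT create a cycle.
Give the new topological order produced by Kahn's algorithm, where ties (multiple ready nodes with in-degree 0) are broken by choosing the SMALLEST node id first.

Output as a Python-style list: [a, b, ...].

Answer: [5, 3, 4, 6, 2, 0, 1, 7]

Derivation:
Old toposort: [5, 3, 4, 6, 1, 2, 0, 7]
Added edge: 2->1
Position of 2 (5) > position of 1 (4). Must reorder: 2 must now come before 1.
Run Kahn's algorithm (break ties by smallest node id):
  initial in-degrees: [2, 3, 2, 1, 1, 0, 1, 3]
  ready (indeg=0): [5]
  pop 5: indeg[1]->2; indeg[3]->0; indeg[4]->0; indeg[6]->0 | ready=[3, 4, 6] | order so far=[5]
  pop 3: no out-edges | ready=[4, 6] | order so far=[5, 3]
  pop 4: indeg[2]->1 | ready=[6] | order so far=[5, 3, 4]
  pop 6: indeg[0]->1; indeg[1]->1; indeg[2]->0; indeg[7]->2 | ready=[2] | order so far=[5, 3, 4, 6]
  pop 2: indeg[0]->0; indeg[1]->0; indeg[7]->1 | ready=[0, 1] | order so far=[5, 3, 4, 6, 2]
  pop 0: indeg[7]->0 | ready=[1, 7] | order so far=[5, 3, 4, 6, 2, 0]
  pop 1: no out-edges | ready=[7] | order so far=[5, 3, 4, 6, 2, 0, 1]
  pop 7: no out-edges | ready=[] | order so far=[5, 3, 4, 6, 2, 0, 1, 7]
  Result: [5, 3, 4, 6, 2, 0, 1, 7]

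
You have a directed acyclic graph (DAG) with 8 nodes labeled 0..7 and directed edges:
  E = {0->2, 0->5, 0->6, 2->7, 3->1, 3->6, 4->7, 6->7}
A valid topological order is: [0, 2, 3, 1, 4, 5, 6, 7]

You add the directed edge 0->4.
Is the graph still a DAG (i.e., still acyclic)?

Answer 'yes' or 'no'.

Given toposort: [0, 2, 3, 1, 4, 5, 6, 7]
Position of 0: index 0; position of 4: index 4
New edge 0->4: forward
Forward edge: respects the existing order. Still a DAG, same toposort still valid.
Still a DAG? yes

Answer: yes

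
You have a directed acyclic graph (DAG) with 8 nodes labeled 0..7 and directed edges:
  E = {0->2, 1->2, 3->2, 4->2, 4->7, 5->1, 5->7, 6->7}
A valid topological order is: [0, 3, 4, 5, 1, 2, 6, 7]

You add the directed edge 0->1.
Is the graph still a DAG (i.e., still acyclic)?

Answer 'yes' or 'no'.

Answer: yes

Derivation:
Given toposort: [0, 3, 4, 5, 1, 2, 6, 7]
Position of 0: index 0; position of 1: index 4
New edge 0->1: forward
Forward edge: respects the existing order. Still a DAG, same toposort still valid.
Still a DAG? yes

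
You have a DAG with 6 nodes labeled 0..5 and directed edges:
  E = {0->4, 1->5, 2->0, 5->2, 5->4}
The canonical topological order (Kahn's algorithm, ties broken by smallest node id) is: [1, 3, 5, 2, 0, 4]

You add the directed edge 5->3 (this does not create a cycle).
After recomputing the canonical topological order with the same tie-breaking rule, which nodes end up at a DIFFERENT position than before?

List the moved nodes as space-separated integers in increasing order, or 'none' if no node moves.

Answer: 0 2 3 5

Derivation:
Old toposort: [1, 3, 5, 2, 0, 4]
Added edge 5->3
Recompute Kahn (smallest-id tiebreak):
  initial in-degrees: [1, 0, 1, 1, 2, 1]
  ready (indeg=0): [1]
  pop 1: indeg[5]->0 | ready=[5] | order so far=[1]
  pop 5: indeg[2]->0; indeg[3]->0; indeg[4]->1 | ready=[2, 3] | order so far=[1, 5]
  pop 2: indeg[0]->0 | ready=[0, 3] | order so far=[1, 5, 2]
  pop 0: indeg[4]->0 | ready=[3, 4] | order so far=[1, 5, 2, 0]
  pop 3: no out-edges | ready=[4] | order so far=[1, 5, 2, 0, 3]
  pop 4: no out-edges | ready=[] | order so far=[1, 5, 2, 0, 3, 4]
New canonical toposort: [1, 5, 2, 0, 3, 4]
Compare positions:
  Node 0: index 4 -> 3 (moved)
  Node 1: index 0 -> 0 (same)
  Node 2: index 3 -> 2 (moved)
  Node 3: index 1 -> 4 (moved)
  Node 4: index 5 -> 5 (same)
  Node 5: index 2 -> 1 (moved)
Nodes that changed position: 0 2 3 5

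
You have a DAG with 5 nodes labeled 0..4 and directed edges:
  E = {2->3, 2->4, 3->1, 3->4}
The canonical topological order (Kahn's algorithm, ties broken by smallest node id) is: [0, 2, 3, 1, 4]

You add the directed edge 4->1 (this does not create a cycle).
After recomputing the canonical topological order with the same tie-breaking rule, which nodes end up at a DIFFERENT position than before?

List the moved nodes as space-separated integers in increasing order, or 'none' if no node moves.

Answer: 1 4

Derivation:
Old toposort: [0, 2, 3, 1, 4]
Added edge 4->1
Recompute Kahn (smallest-id tiebreak):
  initial in-degrees: [0, 2, 0, 1, 2]
  ready (indeg=0): [0, 2]
  pop 0: no out-edges | ready=[2] | order so far=[0]
  pop 2: indeg[3]->0; indeg[4]->1 | ready=[3] | order so far=[0, 2]
  pop 3: indeg[1]->1; indeg[4]->0 | ready=[4] | order so far=[0, 2, 3]
  pop 4: indeg[1]->0 | ready=[1] | order so far=[0, 2, 3, 4]
  pop 1: no out-edges | ready=[] | order so far=[0, 2, 3, 4, 1]
New canonical toposort: [0, 2, 3, 4, 1]
Compare positions:
  Node 0: index 0 -> 0 (same)
  Node 1: index 3 -> 4 (moved)
  Node 2: index 1 -> 1 (same)
  Node 3: index 2 -> 2 (same)
  Node 4: index 4 -> 3 (moved)
Nodes that changed position: 1 4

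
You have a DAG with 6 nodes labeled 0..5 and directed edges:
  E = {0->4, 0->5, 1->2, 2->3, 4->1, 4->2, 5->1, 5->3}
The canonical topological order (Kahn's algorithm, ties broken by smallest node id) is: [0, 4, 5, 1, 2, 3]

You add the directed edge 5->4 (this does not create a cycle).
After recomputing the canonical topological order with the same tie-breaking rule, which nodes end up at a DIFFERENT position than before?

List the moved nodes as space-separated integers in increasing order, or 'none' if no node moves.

Answer: 4 5

Derivation:
Old toposort: [0, 4, 5, 1, 2, 3]
Added edge 5->4
Recompute Kahn (smallest-id tiebreak):
  initial in-degrees: [0, 2, 2, 2, 2, 1]
  ready (indeg=0): [0]
  pop 0: indeg[4]->1; indeg[5]->0 | ready=[5] | order so far=[0]
  pop 5: indeg[1]->1; indeg[3]->1; indeg[4]->0 | ready=[4] | order so far=[0, 5]
  pop 4: indeg[1]->0; indeg[2]->1 | ready=[1] | order so far=[0, 5, 4]
  pop 1: indeg[2]->0 | ready=[2] | order so far=[0, 5, 4, 1]
  pop 2: indeg[3]->0 | ready=[3] | order so far=[0, 5, 4, 1, 2]
  pop 3: no out-edges | ready=[] | order so far=[0, 5, 4, 1, 2, 3]
New canonical toposort: [0, 5, 4, 1, 2, 3]
Compare positions:
  Node 0: index 0 -> 0 (same)
  Node 1: index 3 -> 3 (same)
  Node 2: index 4 -> 4 (same)
  Node 3: index 5 -> 5 (same)
  Node 4: index 1 -> 2 (moved)
  Node 5: index 2 -> 1 (moved)
Nodes that changed position: 4 5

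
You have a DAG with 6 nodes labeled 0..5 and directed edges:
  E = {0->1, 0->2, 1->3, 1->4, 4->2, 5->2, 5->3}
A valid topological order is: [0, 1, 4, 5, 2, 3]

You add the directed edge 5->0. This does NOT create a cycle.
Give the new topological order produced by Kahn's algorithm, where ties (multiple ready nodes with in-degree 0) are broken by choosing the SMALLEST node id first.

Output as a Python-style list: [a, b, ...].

Answer: [5, 0, 1, 3, 4, 2]

Derivation:
Old toposort: [0, 1, 4, 5, 2, 3]
Added edge: 5->0
Position of 5 (3) > position of 0 (0). Must reorder: 5 must now come before 0.
Run Kahn's algorithm (break ties by smallest node id):
  initial in-degrees: [1, 1, 3, 2, 1, 0]
  ready (indeg=0): [5]
  pop 5: indeg[0]->0; indeg[2]->2; indeg[3]->1 | ready=[0] | order so far=[5]
  pop 0: indeg[1]->0; indeg[2]->1 | ready=[1] | order so far=[5, 0]
  pop 1: indeg[3]->0; indeg[4]->0 | ready=[3, 4] | order so far=[5, 0, 1]
  pop 3: no out-edges | ready=[4] | order so far=[5, 0, 1, 3]
  pop 4: indeg[2]->0 | ready=[2] | order so far=[5, 0, 1, 3, 4]
  pop 2: no out-edges | ready=[] | order so far=[5, 0, 1, 3, 4, 2]
  Result: [5, 0, 1, 3, 4, 2]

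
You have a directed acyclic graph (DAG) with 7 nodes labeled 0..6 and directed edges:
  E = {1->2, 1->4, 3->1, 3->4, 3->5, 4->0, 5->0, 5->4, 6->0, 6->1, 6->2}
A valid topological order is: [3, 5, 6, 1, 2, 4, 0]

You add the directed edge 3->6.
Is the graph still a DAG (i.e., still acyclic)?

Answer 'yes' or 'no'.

Answer: yes

Derivation:
Given toposort: [3, 5, 6, 1, 2, 4, 0]
Position of 3: index 0; position of 6: index 2
New edge 3->6: forward
Forward edge: respects the existing order. Still a DAG, same toposort still valid.
Still a DAG? yes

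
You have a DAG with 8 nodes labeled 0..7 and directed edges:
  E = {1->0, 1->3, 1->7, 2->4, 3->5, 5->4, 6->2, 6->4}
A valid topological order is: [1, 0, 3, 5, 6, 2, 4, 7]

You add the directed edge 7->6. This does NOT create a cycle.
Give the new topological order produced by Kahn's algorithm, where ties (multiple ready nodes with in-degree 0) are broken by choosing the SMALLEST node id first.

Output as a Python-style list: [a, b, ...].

Answer: [1, 0, 3, 5, 7, 6, 2, 4]

Derivation:
Old toposort: [1, 0, 3, 5, 6, 2, 4, 7]
Added edge: 7->6
Position of 7 (7) > position of 6 (4). Must reorder: 7 must now come before 6.
Run Kahn's algorithm (break ties by smallest node id):
  initial in-degrees: [1, 0, 1, 1, 3, 1, 1, 1]
  ready (indeg=0): [1]
  pop 1: indeg[0]->0; indeg[3]->0; indeg[7]->0 | ready=[0, 3, 7] | order so far=[1]
  pop 0: no out-edges | ready=[3, 7] | order so far=[1, 0]
  pop 3: indeg[5]->0 | ready=[5, 7] | order so far=[1, 0, 3]
  pop 5: indeg[4]->2 | ready=[7] | order so far=[1, 0, 3, 5]
  pop 7: indeg[6]->0 | ready=[6] | order so far=[1, 0, 3, 5, 7]
  pop 6: indeg[2]->0; indeg[4]->1 | ready=[2] | order so far=[1, 0, 3, 5, 7, 6]
  pop 2: indeg[4]->0 | ready=[4] | order so far=[1, 0, 3, 5, 7, 6, 2]
  pop 4: no out-edges | ready=[] | order so far=[1, 0, 3, 5, 7, 6, 2, 4]
  Result: [1, 0, 3, 5, 7, 6, 2, 4]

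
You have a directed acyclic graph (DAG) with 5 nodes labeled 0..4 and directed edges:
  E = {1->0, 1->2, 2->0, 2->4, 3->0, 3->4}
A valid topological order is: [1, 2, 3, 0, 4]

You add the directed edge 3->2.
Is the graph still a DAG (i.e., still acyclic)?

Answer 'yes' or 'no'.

Given toposort: [1, 2, 3, 0, 4]
Position of 3: index 2; position of 2: index 1
New edge 3->2: backward (u after v in old order)
Backward edge: old toposort is now invalid. Check if this creates a cycle.
Does 2 already reach 3? Reachable from 2: [0, 2, 4]. NO -> still a DAG (reorder needed).
Still a DAG? yes

Answer: yes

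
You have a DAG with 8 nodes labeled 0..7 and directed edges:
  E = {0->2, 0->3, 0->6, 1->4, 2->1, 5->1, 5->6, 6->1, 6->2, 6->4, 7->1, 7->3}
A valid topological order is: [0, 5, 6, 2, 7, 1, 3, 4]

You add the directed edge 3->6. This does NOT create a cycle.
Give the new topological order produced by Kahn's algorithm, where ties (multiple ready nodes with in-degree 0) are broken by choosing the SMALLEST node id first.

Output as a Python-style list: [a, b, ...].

Answer: [0, 5, 7, 3, 6, 2, 1, 4]

Derivation:
Old toposort: [0, 5, 6, 2, 7, 1, 3, 4]
Added edge: 3->6
Position of 3 (6) > position of 6 (2). Must reorder: 3 must now come before 6.
Run Kahn's algorithm (break ties by smallest node id):
  initial in-degrees: [0, 4, 2, 2, 2, 0, 3, 0]
  ready (indeg=0): [0, 5, 7]
  pop 0: indeg[2]->1; indeg[3]->1; indeg[6]->2 | ready=[5, 7] | order so far=[0]
  pop 5: indeg[1]->3; indeg[6]->1 | ready=[7] | order so far=[0, 5]
  pop 7: indeg[1]->2; indeg[3]->0 | ready=[3] | order so far=[0, 5, 7]
  pop 3: indeg[6]->0 | ready=[6] | order so far=[0, 5, 7, 3]
  pop 6: indeg[1]->1; indeg[2]->0; indeg[4]->1 | ready=[2] | order so far=[0, 5, 7, 3, 6]
  pop 2: indeg[1]->0 | ready=[1] | order so far=[0, 5, 7, 3, 6, 2]
  pop 1: indeg[4]->0 | ready=[4] | order so far=[0, 5, 7, 3, 6, 2, 1]
  pop 4: no out-edges | ready=[] | order so far=[0, 5, 7, 3, 6, 2, 1, 4]
  Result: [0, 5, 7, 3, 6, 2, 1, 4]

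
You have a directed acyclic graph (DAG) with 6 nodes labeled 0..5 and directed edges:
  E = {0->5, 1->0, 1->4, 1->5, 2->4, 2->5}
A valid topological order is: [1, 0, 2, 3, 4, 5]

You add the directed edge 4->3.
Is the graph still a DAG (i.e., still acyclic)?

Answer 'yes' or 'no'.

Answer: yes

Derivation:
Given toposort: [1, 0, 2, 3, 4, 5]
Position of 4: index 4; position of 3: index 3
New edge 4->3: backward (u after v in old order)
Backward edge: old toposort is now invalid. Check if this creates a cycle.
Does 3 already reach 4? Reachable from 3: [3]. NO -> still a DAG (reorder needed).
Still a DAG? yes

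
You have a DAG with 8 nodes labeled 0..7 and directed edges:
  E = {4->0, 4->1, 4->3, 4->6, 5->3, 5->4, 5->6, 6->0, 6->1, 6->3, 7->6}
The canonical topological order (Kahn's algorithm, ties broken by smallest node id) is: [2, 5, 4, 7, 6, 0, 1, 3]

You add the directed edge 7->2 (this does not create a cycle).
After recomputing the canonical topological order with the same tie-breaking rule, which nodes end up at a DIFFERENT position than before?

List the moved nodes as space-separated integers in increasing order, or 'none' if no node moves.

Answer: 2 4 5 7

Derivation:
Old toposort: [2, 5, 4, 7, 6, 0, 1, 3]
Added edge 7->2
Recompute Kahn (smallest-id tiebreak):
  initial in-degrees: [2, 2, 1, 3, 1, 0, 3, 0]
  ready (indeg=0): [5, 7]
  pop 5: indeg[3]->2; indeg[4]->0; indeg[6]->2 | ready=[4, 7] | order so far=[5]
  pop 4: indeg[0]->1; indeg[1]->1; indeg[3]->1; indeg[6]->1 | ready=[7] | order so far=[5, 4]
  pop 7: indeg[2]->0; indeg[6]->0 | ready=[2, 6] | order so far=[5, 4, 7]
  pop 2: no out-edges | ready=[6] | order so far=[5, 4, 7, 2]
  pop 6: indeg[0]->0; indeg[1]->0; indeg[3]->0 | ready=[0, 1, 3] | order so far=[5, 4, 7, 2, 6]
  pop 0: no out-edges | ready=[1, 3] | order so far=[5, 4, 7, 2, 6, 0]
  pop 1: no out-edges | ready=[3] | order so far=[5, 4, 7, 2, 6, 0, 1]
  pop 3: no out-edges | ready=[] | order so far=[5, 4, 7, 2, 6, 0, 1, 3]
New canonical toposort: [5, 4, 7, 2, 6, 0, 1, 3]
Compare positions:
  Node 0: index 5 -> 5 (same)
  Node 1: index 6 -> 6 (same)
  Node 2: index 0 -> 3 (moved)
  Node 3: index 7 -> 7 (same)
  Node 4: index 2 -> 1 (moved)
  Node 5: index 1 -> 0 (moved)
  Node 6: index 4 -> 4 (same)
  Node 7: index 3 -> 2 (moved)
Nodes that changed position: 2 4 5 7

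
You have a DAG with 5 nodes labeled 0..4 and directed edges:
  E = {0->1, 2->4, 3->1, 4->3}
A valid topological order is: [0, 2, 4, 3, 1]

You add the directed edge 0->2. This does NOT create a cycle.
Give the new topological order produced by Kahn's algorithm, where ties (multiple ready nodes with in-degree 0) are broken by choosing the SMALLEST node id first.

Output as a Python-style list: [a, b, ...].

Old toposort: [0, 2, 4, 3, 1]
Added edge: 0->2
Position of 0 (0) < position of 2 (1). Old order still valid.
Run Kahn's algorithm (break ties by smallest node id):
  initial in-degrees: [0, 2, 1, 1, 1]
  ready (indeg=0): [0]
  pop 0: indeg[1]->1; indeg[2]->0 | ready=[2] | order so far=[0]
  pop 2: indeg[4]->0 | ready=[4] | order so far=[0, 2]
  pop 4: indeg[3]->0 | ready=[3] | order so far=[0, 2, 4]
  pop 3: indeg[1]->0 | ready=[1] | order so far=[0, 2, 4, 3]
  pop 1: no out-edges | ready=[] | order so far=[0, 2, 4, 3, 1]
  Result: [0, 2, 4, 3, 1]

Answer: [0, 2, 4, 3, 1]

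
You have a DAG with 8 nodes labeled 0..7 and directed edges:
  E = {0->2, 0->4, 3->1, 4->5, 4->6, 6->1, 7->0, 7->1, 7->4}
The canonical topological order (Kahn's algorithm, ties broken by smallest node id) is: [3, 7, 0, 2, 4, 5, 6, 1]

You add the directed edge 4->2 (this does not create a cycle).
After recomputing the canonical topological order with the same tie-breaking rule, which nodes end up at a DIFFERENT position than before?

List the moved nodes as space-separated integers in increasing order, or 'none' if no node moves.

Answer: 2 4

Derivation:
Old toposort: [3, 7, 0, 2, 4, 5, 6, 1]
Added edge 4->2
Recompute Kahn (smallest-id tiebreak):
  initial in-degrees: [1, 3, 2, 0, 2, 1, 1, 0]
  ready (indeg=0): [3, 7]
  pop 3: indeg[1]->2 | ready=[7] | order so far=[3]
  pop 7: indeg[0]->0; indeg[1]->1; indeg[4]->1 | ready=[0] | order so far=[3, 7]
  pop 0: indeg[2]->1; indeg[4]->0 | ready=[4] | order so far=[3, 7, 0]
  pop 4: indeg[2]->0; indeg[5]->0; indeg[6]->0 | ready=[2, 5, 6] | order so far=[3, 7, 0, 4]
  pop 2: no out-edges | ready=[5, 6] | order so far=[3, 7, 0, 4, 2]
  pop 5: no out-edges | ready=[6] | order so far=[3, 7, 0, 4, 2, 5]
  pop 6: indeg[1]->0 | ready=[1] | order so far=[3, 7, 0, 4, 2, 5, 6]
  pop 1: no out-edges | ready=[] | order so far=[3, 7, 0, 4, 2, 5, 6, 1]
New canonical toposort: [3, 7, 0, 4, 2, 5, 6, 1]
Compare positions:
  Node 0: index 2 -> 2 (same)
  Node 1: index 7 -> 7 (same)
  Node 2: index 3 -> 4 (moved)
  Node 3: index 0 -> 0 (same)
  Node 4: index 4 -> 3 (moved)
  Node 5: index 5 -> 5 (same)
  Node 6: index 6 -> 6 (same)
  Node 7: index 1 -> 1 (same)
Nodes that changed position: 2 4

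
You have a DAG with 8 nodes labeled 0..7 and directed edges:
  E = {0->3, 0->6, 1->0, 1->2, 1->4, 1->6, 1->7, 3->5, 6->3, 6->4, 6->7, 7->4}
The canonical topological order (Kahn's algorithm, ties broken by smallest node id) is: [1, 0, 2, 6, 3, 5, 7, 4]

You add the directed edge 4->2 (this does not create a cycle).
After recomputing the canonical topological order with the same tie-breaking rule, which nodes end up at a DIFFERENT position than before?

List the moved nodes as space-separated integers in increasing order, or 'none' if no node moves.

Old toposort: [1, 0, 2, 6, 3, 5, 7, 4]
Added edge 4->2
Recompute Kahn (smallest-id tiebreak):
  initial in-degrees: [1, 0, 2, 2, 3, 1, 2, 2]
  ready (indeg=0): [1]
  pop 1: indeg[0]->0; indeg[2]->1; indeg[4]->2; indeg[6]->1; indeg[7]->1 | ready=[0] | order so far=[1]
  pop 0: indeg[3]->1; indeg[6]->0 | ready=[6] | order so far=[1, 0]
  pop 6: indeg[3]->0; indeg[4]->1; indeg[7]->0 | ready=[3, 7] | order so far=[1, 0, 6]
  pop 3: indeg[5]->0 | ready=[5, 7] | order so far=[1, 0, 6, 3]
  pop 5: no out-edges | ready=[7] | order so far=[1, 0, 6, 3, 5]
  pop 7: indeg[4]->0 | ready=[4] | order so far=[1, 0, 6, 3, 5, 7]
  pop 4: indeg[2]->0 | ready=[2] | order so far=[1, 0, 6, 3, 5, 7, 4]
  pop 2: no out-edges | ready=[] | order so far=[1, 0, 6, 3, 5, 7, 4, 2]
New canonical toposort: [1, 0, 6, 3, 5, 7, 4, 2]
Compare positions:
  Node 0: index 1 -> 1 (same)
  Node 1: index 0 -> 0 (same)
  Node 2: index 2 -> 7 (moved)
  Node 3: index 4 -> 3 (moved)
  Node 4: index 7 -> 6 (moved)
  Node 5: index 5 -> 4 (moved)
  Node 6: index 3 -> 2 (moved)
  Node 7: index 6 -> 5 (moved)
Nodes that changed position: 2 3 4 5 6 7

Answer: 2 3 4 5 6 7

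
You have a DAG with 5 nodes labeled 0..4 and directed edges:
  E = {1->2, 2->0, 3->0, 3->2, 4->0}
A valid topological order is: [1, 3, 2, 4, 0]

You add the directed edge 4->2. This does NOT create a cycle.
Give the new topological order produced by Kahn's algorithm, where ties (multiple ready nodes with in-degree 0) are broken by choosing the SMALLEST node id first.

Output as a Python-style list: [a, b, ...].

Answer: [1, 3, 4, 2, 0]

Derivation:
Old toposort: [1, 3, 2, 4, 0]
Added edge: 4->2
Position of 4 (3) > position of 2 (2). Must reorder: 4 must now come before 2.
Run Kahn's algorithm (break ties by smallest node id):
  initial in-degrees: [3, 0, 3, 0, 0]
  ready (indeg=0): [1, 3, 4]
  pop 1: indeg[2]->2 | ready=[3, 4] | order so far=[1]
  pop 3: indeg[0]->2; indeg[2]->1 | ready=[4] | order so far=[1, 3]
  pop 4: indeg[0]->1; indeg[2]->0 | ready=[2] | order so far=[1, 3, 4]
  pop 2: indeg[0]->0 | ready=[0] | order so far=[1, 3, 4, 2]
  pop 0: no out-edges | ready=[] | order so far=[1, 3, 4, 2, 0]
  Result: [1, 3, 4, 2, 0]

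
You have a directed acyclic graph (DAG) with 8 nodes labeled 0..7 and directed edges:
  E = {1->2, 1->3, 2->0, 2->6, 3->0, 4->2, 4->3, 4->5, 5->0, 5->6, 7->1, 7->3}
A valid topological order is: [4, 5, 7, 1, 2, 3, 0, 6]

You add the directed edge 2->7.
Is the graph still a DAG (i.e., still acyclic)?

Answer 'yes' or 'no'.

Given toposort: [4, 5, 7, 1, 2, 3, 0, 6]
Position of 2: index 4; position of 7: index 2
New edge 2->7: backward (u after v in old order)
Backward edge: old toposort is now invalid. Check if this creates a cycle.
Does 7 already reach 2? Reachable from 7: [0, 1, 2, 3, 6, 7]. YES -> cycle!
Still a DAG? no

Answer: no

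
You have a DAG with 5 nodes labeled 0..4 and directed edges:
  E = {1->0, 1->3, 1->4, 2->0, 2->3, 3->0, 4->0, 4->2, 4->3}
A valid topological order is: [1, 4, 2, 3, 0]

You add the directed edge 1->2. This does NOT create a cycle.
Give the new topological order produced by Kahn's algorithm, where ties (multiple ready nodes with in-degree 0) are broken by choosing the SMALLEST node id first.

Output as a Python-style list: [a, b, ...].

Old toposort: [1, 4, 2, 3, 0]
Added edge: 1->2
Position of 1 (0) < position of 2 (2). Old order still valid.
Run Kahn's algorithm (break ties by smallest node id):
  initial in-degrees: [4, 0, 2, 3, 1]
  ready (indeg=0): [1]
  pop 1: indeg[0]->3; indeg[2]->1; indeg[3]->2; indeg[4]->0 | ready=[4] | order so far=[1]
  pop 4: indeg[0]->2; indeg[2]->0; indeg[3]->1 | ready=[2] | order so far=[1, 4]
  pop 2: indeg[0]->1; indeg[3]->0 | ready=[3] | order so far=[1, 4, 2]
  pop 3: indeg[0]->0 | ready=[0] | order so far=[1, 4, 2, 3]
  pop 0: no out-edges | ready=[] | order so far=[1, 4, 2, 3, 0]
  Result: [1, 4, 2, 3, 0]

Answer: [1, 4, 2, 3, 0]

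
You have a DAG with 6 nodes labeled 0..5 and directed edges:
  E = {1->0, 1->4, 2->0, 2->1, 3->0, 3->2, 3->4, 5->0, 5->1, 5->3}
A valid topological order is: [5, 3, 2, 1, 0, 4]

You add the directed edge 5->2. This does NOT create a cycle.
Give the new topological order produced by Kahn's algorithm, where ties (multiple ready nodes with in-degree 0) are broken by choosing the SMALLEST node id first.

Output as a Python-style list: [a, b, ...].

Answer: [5, 3, 2, 1, 0, 4]

Derivation:
Old toposort: [5, 3, 2, 1, 0, 4]
Added edge: 5->2
Position of 5 (0) < position of 2 (2). Old order still valid.
Run Kahn's algorithm (break ties by smallest node id):
  initial in-degrees: [4, 2, 2, 1, 2, 0]
  ready (indeg=0): [5]
  pop 5: indeg[0]->3; indeg[1]->1; indeg[2]->1; indeg[3]->0 | ready=[3] | order so far=[5]
  pop 3: indeg[0]->2; indeg[2]->0; indeg[4]->1 | ready=[2] | order so far=[5, 3]
  pop 2: indeg[0]->1; indeg[1]->0 | ready=[1] | order so far=[5, 3, 2]
  pop 1: indeg[0]->0; indeg[4]->0 | ready=[0, 4] | order so far=[5, 3, 2, 1]
  pop 0: no out-edges | ready=[4] | order so far=[5, 3, 2, 1, 0]
  pop 4: no out-edges | ready=[] | order so far=[5, 3, 2, 1, 0, 4]
  Result: [5, 3, 2, 1, 0, 4]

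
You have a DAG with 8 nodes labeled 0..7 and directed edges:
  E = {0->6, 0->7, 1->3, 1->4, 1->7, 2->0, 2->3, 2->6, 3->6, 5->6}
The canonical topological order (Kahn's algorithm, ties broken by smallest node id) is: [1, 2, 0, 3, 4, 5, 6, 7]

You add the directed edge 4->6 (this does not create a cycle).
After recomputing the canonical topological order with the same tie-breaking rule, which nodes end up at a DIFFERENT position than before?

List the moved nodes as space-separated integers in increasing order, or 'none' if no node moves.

Answer: none

Derivation:
Old toposort: [1, 2, 0, 3, 4, 5, 6, 7]
Added edge 4->6
Recompute Kahn (smallest-id tiebreak):
  initial in-degrees: [1, 0, 0, 2, 1, 0, 5, 2]
  ready (indeg=0): [1, 2, 5]
  pop 1: indeg[3]->1; indeg[4]->0; indeg[7]->1 | ready=[2, 4, 5] | order so far=[1]
  pop 2: indeg[0]->0; indeg[3]->0; indeg[6]->4 | ready=[0, 3, 4, 5] | order so far=[1, 2]
  pop 0: indeg[6]->3; indeg[7]->0 | ready=[3, 4, 5, 7] | order so far=[1, 2, 0]
  pop 3: indeg[6]->2 | ready=[4, 5, 7] | order so far=[1, 2, 0, 3]
  pop 4: indeg[6]->1 | ready=[5, 7] | order so far=[1, 2, 0, 3, 4]
  pop 5: indeg[6]->0 | ready=[6, 7] | order so far=[1, 2, 0, 3, 4, 5]
  pop 6: no out-edges | ready=[7] | order so far=[1, 2, 0, 3, 4, 5, 6]
  pop 7: no out-edges | ready=[] | order so far=[1, 2, 0, 3, 4, 5, 6, 7]
New canonical toposort: [1, 2, 0, 3, 4, 5, 6, 7]
Compare positions:
  Node 0: index 2 -> 2 (same)
  Node 1: index 0 -> 0 (same)
  Node 2: index 1 -> 1 (same)
  Node 3: index 3 -> 3 (same)
  Node 4: index 4 -> 4 (same)
  Node 5: index 5 -> 5 (same)
  Node 6: index 6 -> 6 (same)
  Node 7: index 7 -> 7 (same)
Nodes that changed position: none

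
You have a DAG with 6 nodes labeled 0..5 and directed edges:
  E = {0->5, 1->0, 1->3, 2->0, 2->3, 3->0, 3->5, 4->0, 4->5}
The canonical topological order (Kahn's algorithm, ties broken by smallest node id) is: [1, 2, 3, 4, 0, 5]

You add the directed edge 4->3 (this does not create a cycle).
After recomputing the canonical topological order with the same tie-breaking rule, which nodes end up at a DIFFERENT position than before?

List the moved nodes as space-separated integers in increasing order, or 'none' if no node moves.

Old toposort: [1, 2, 3, 4, 0, 5]
Added edge 4->3
Recompute Kahn (smallest-id tiebreak):
  initial in-degrees: [4, 0, 0, 3, 0, 3]
  ready (indeg=0): [1, 2, 4]
  pop 1: indeg[0]->3; indeg[3]->2 | ready=[2, 4] | order so far=[1]
  pop 2: indeg[0]->2; indeg[3]->1 | ready=[4] | order so far=[1, 2]
  pop 4: indeg[0]->1; indeg[3]->0; indeg[5]->2 | ready=[3] | order so far=[1, 2, 4]
  pop 3: indeg[0]->0; indeg[5]->1 | ready=[0] | order so far=[1, 2, 4, 3]
  pop 0: indeg[5]->0 | ready=[5] | order so far=[1, 2, 4, 3, 0]
  pop 5: no out-edges | ready=[] | order so far=[1, 2, 4, 3, 0, 5]
New canonical toposort: [1, 2, 4, 3, 0, 5]
Compare positions:
  Node 0: index 4 -> 4 (same)
  Node 1: index 0 -> 0 (same)
  Node 2: index 1 -> 1 (same)
  Node 3: index 2 -> 3 (moved)
  Node 4: index 3 -> 2 (moved)
  Node 5: index 5 -> 5 (same)
Nodes that changed position: 3 4

Answer: 3 4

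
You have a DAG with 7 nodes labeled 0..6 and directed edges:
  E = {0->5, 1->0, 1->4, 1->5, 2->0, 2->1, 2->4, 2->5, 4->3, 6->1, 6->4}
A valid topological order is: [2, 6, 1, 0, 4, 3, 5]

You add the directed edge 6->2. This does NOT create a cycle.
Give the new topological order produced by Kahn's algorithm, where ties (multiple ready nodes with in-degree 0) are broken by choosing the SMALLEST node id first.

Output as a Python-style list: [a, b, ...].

Answer: [6, 2, 1, 0, 4, 3, 5]

Derivation:
Old toposort: [2, 6, 1, 0, 4, 3, 5]
Added edge: 6->2
Position of 6 (1) > position of 2 (0). Must reorder: 6 must now come before 2.
Run Kahn's algorithm (break ties by smallest node id):
  initial in-degrees: [2, 2, 1, 1, 3, 3, 0]
  ready (indeg=0): [6]
  pop 6: indeg[1]->1; indeg[2]->0; indeg[4]->2 | ready=[2] | order so far=[6]
  pop 2: indeg[0]->1; indeg[1]->0; indeg[4]->1; indeg[5]->2 | ready=[1] | order so far=[6, 2]
  pop 1: indeg[0]->0; indeg[4]->0; indeg[5]->1 | ready=[0, 4] | order so far=[6, 2, 1]
  pop 0: indeg[5]->0 | ready=[4, 5] | order so far=[6, 2, 1, 0]
  pop 4: indeg[3]->0 | ready=[3, 5] | order so far=[6, 2, 1, 0, 4]
  pop 3: no out-edges | ready=[5] | order so far=[6, 2, 1, 0, 4, 3]
  pop 5: no out-edges | ready=[] | order so far=[6, 2, 1, 0, 4, 3, 5]
  Result: [6, 2, 1, 0, 4, 3, 5]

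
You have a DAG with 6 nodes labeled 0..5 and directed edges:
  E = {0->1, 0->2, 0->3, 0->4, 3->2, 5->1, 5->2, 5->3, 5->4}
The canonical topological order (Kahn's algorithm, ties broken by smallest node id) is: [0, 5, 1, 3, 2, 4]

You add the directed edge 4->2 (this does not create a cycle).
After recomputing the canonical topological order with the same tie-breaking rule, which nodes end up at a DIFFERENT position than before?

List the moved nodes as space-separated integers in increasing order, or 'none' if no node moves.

Old toposort: [0, 5, 1, 3, 2, 4]
Added edge 4->2
Recompute Kahn (smallest-id tiebreak):
  initial in-degrees: [0, 2, 4, 2, 2, 0]
  ready (indeg=0): [0, 5]
  pop 0: indeg[1]->1; indeg[2]->3; indeg[3]->1; indeg[4]->1 | ready=[5] | order so far=[0]
  pop 5: indeg[1]->0; indeg[2]->2; indeg[3]->0; indeg[4]->0 | ready=[1, 3, 4] | order so far=[0, 5]
  pop 1: no out-edges | ready=[3, 4] | order so far=[0, 5, 1]
  pop 3: indeg[2]->1 | ready=[4] | order so far=[0, 5, 1, 3]
  pop 4: indeg[2]->0 | ready=[2] | order so far=[0, 5, 1, 3, 4]
  pop 2: no out-edges | ready=[] | order so far=[0, 5, 1, 3, 4, 2]
New canonical toposort: [0, 5, 1, 3, 4, 2]
Compare positions:
  Node 0: index 0 -> 0 (same)
  Node 1: index 2 -> 2 (same)
  Node 2: index 4 -> 5 (moved)
  Node 3: index 3 -> 3 (same)
  Node 4: index 5 -> 4 (moved)
  Node 5: index 1 -> 1 (same)
Nodes that changed position: 2 4

Answer: 2 4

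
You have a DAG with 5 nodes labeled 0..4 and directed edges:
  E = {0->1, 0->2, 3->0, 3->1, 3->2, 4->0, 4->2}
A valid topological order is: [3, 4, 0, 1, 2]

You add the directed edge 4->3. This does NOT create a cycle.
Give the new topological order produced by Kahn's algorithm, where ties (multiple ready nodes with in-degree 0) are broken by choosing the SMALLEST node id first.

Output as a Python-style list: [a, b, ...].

Answer: [4, 3, 0, 1, 2]

Derivation:
Old toposort: [3, 4, 0, 1, 2]
Added edge: 4->3
Position of 4 (1) > position of 3 (0). Must reorder: 4 must now come before 3.
Run Kahn's algorithm (break ties by smallest node id):
  initial in-degrees: [2, 2, 3, 1, 0]
  ready (indeg=0): [4]
  pop 4: indeg[0]->1; indeg[2]->2; indeg[3]->0 | ready=[3] | order so far=[4]
  pop 3: indeg[0]->0; indeg[1]->1; indeg[2]->1 | ready=[0] | order so far=[4, 3]
  pop 0: indeg[1]->0; indeg[2]->0 | ready=[1, 2] | order so far=[4, 3, 0]
  pop 1: no out-edges | ready=[2] | order so far=[4, 3, 0, 1]
  pop 2: no out-edges | ready=[] | order so far=[4, 3, 0, 1, 2]
  Result: [4, 3, 0, 1, 2]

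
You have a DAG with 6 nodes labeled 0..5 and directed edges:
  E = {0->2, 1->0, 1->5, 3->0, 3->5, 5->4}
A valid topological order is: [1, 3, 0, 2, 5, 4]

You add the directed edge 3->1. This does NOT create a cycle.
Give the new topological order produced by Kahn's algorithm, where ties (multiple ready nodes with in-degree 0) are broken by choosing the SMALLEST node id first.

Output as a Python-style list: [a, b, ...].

Old toposort: [1, 3, 0, 2, 5, 4]
Added edge: 3->1
Position of 3 (1) > position of 1 (0). Must reorder: 3 must now come before 1.
Run Kahn's algorithm (break ties by smallest node id):
  initial in-degrees: [2, 1, 1, 0, 1, 2]
  ready (indeg=0): [3]
  pop 3: indeg[0]->1; indeg[1]->0; indeg[5]->1 | ready=[1] | order so far=[3]
  pop 1: indeg[0]->0; indeg[5]->0 | ready=[0, 5] | order so far=[3, 1]
  pop 0: indeg[2]->0 | ready=[2, 5] | order so far=[3, 1, 0]
  pop 2: no out-edges | ready=[5] | order so far=[3, 1, 0, 2]
  pop 5: indeg[4]->0 | ready=[4] | order so far=[3, 1, 0, 2, 5]
  pop 4: no out-edges | ready=[] | order so far=[3, 1, 0, 2, 5, 4]
  Result: [3, 1, 0, 2, 5, 4]

Answer: [3, 1, 0, 2, 5, 4]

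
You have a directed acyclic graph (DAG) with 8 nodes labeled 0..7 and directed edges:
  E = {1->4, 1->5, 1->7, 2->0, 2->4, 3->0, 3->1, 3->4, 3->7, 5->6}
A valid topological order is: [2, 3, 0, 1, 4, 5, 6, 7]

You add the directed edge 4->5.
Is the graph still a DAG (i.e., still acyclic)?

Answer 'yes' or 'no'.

Given toposort: [2, 3, 0, 1, 4, 5, 6, 7]
Position of 4: index 4; position of 5: index 5
New edge 4->5: forward
Forward edge: respects the existing order. Still a DAG, same toposort still valid.
Still a DAG? yes

Answer: yes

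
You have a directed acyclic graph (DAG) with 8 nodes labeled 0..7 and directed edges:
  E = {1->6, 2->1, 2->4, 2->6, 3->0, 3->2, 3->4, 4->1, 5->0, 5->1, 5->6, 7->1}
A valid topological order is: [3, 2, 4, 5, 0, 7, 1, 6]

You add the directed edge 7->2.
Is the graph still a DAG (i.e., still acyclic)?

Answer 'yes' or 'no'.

Given toposort: [3, 2, 4, 5, 0, 7, 1, 6]
Position of 7: index 5; position of 2: index 1
New edge 7->2: backward (u after v in old order)
Backward edge: old toposort is now invalid. Check if this creates a cycle.
Does 2 already reach 7? Reachable from 2: [1, 2, 4, 6]. NO -> still a DAG (reorder needed).
Still a DAG? yes

Answer: yes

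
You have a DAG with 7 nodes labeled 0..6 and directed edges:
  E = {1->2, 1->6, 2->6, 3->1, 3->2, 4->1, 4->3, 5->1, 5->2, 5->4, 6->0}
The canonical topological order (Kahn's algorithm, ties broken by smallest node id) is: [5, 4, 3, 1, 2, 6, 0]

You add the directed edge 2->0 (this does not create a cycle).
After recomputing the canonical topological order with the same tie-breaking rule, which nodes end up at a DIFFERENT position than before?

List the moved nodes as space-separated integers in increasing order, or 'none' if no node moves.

Old toposort: [5, 4, 3, 1, 2, 6, 0]
Added edge 2->0
Recompute Kahn (smallest-id tiebreak):
  initial in-degrees: [2, 3, 3, 1, 1, 0, 2]
  ready (indeg=0): [5]
  pop 5: indeg[1]->2; indeg[2]->2; indeg[4]->0 | ready=[4] | order so far=[5]
  pop 4: indeg[1]->1; indeg[3]->0 | ready=[3] | order so far=[5, 4]
  pop 3: indeg[1]->0; indeg[2]->1 | ready=[1] | order so far=[5, 4, 3]
  pop 1: indeg[2]->0; indeg[6]->1 | ready=[2] | order so far=[5, 4, 3, 1]
  pop 2: indeg[0]->1; indeg[6]->0 | ready=[6] | order so far=[5, 4, 3, 1, 2]
  pop 6: indeg[0]->0 | ready=[0] | order so far=[5, 4, 3, 1, 2, 6]
  pop 0: no out-edges | ready=[] | order so far=[5, 4, 3, 1, 2, 6, 0]
New canonical toposort: [5, 4, 3, 1, 2, 6, 0]
Compare positions:
  Node 0: index 6 -> 6 (same)
  Node 1: index 3 -> 3 (same)
  Node 2: index 4 -> 4 (same)
  Node 3: index 2 -> 2 (same)
  Node 4: index 1 -> 1 (same)
  Node 5: index 0 -> 0 (same)
  Node 6: index 5 -> 5 (same)
Nodes that changed position: none

Answer: none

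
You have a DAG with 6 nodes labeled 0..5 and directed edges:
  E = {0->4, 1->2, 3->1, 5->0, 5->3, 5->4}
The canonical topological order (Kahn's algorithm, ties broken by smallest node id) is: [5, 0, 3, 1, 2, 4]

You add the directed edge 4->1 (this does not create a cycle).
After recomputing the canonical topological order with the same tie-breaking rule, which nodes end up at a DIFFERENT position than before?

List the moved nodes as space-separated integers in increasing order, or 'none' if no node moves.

Answer: 1 2 4

Derivation:
Old toposort: [5, 0, 3, 1, 2, 4]
Added edge 4->1
Recompute Kahn (smallest-id tiebreak):
  initial in-degrees: [1, 2, 1, 1, 2, 0]
  ready (indeg=0): [5]
  pop 5: indeg[0]->0; indeg[3]->0; indeg[4]->1 | ready=[0, 3] | order so far=[5]
  pop 0: indeg[4]->0 | ready=[3, 4] | order so far=[5, 0]
  pop 3: indeg[1]->1 | ready=[4] | order so far=[5, 0, 3]
  pop 4: indeg[1]->0 | ready=[1] | order so far=[5, 0, 3, 4]
  pop 1: indeg[2]->0 | ready=[2] | order so far=[5, 0, 3, 4, 1]
  pop 2: no out-edges | ready=[] | order so far=[5, 0, 3, 4, 1, 2]
New canonical toposort: [5, 0, 3, 4, 1, 2]
Compare positions:
  Node 0: index 1 -> 1 (same)
  Node 1: index 3 -> 4 (moved)
  Node 2: index 4 -> 5 (moved)
  Node 3: index 2 -> 2 (same)
  Node 4: index 5 -> 3 (moved)
  Node 5: index 0 -> 0 (same)
Nodes that changed position: 1 2 4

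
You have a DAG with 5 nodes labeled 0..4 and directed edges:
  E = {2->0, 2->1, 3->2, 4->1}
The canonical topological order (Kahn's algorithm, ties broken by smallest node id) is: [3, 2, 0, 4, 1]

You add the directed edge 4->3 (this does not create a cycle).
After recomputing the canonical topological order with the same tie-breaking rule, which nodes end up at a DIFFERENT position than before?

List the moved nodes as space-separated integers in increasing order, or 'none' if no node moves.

Old toposort: [3, 2, 0, 4, 1]
Added edge 4->3
Recompute Kahn (smallest-id tiebreak):
  initial in-degrees: [1, 2, 1, 1, 0]
  ready (indeg=0): [4]
  pop 4: indeg[1]->1; indeg[3]->0 | ready=[3] | order so far=[4]
  pop 3: indeg[2]->0 | ready=[2] | order so far=[4, 3]
  pop 2: indeg[0]->0; indeg[1]->0 | ready=[0, 1] | order so far=[4, 3, 2]
  pop 0: no out-edges | ready=[1] | order so far=[4, 3, 2, 0]
  pop 1: no out-edges | ready=[] | order so far=[4, 3, 2, 0, 1]
New canonical toposort: [4, 3, 2, 0, 1]
Compare positions:
  Node 0: index 2 -> 3 (moved)
  Node 1: index 4 -> 4 (same)
  Node 2: index 1 -> 2 (moved)
  Node 3: index 0 -> 1 (moved)
  Node 4: index 3 -> 0 (moved)
Nodes that changed position: 0 2 3 4

Answer: 0 2 3 4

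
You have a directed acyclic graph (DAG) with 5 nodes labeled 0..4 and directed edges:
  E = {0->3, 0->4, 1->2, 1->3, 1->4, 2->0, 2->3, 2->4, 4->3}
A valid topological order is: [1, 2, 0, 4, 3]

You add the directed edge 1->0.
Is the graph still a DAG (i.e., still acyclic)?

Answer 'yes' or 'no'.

Given toposort: [1, 2, 0, 4, 3]
Position of 1: index 0; position of 0: index 2
New edge 1->0: forward
Forward edge: respects the existing order. Still a DAG, same toposort still valid.
Still a DAG? yes

Answer: yes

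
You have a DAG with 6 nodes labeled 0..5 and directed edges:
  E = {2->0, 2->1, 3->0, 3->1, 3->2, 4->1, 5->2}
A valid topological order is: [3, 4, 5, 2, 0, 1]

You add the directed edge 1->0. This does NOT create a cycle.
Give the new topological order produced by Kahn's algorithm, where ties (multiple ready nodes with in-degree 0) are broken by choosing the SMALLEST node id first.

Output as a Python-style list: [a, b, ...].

Answer: [3, 4, 5, 2, 1, 0]

Derivation:
Old toposort: [3, 4, 5, 2, 0, 1]
Added edge: 1->0
Position of 1 (5) > position of 0 (4). Must reorder: 1 must now come before 0.
Run Kahn's algorithm (break ties by smallest node id):
  initial in-degrees: [3, 3, 2, 0, 0, 0]
  ready (indeg=0): [3, 4, 5]
  pop 3: indeg[0]->2; indeg[1]->2; indeg[2]->1 | ready=[4, 5] | order so far=[3]
  pop 4: indeg[1]->1 | ready=[5] | order so far=[3, 4]
  pop 5: indeg[2]->0 | ready=[2] | order so far=[3, 4, 5]
  pop 2: indeg[0]->1; indeg[1]->0 | ready=[1] | order so far=[3, 4, 5, 2]
  pop 1: indeg[0]->0 | ready=[0] | order so far=[3, 4, 5, 2, 1]
  pop 0: no out-edges | ready=[] | order so far=[3, 4, 5, 2, 1, 0]
  Result: [3, 4, 5, 2, 1, 0]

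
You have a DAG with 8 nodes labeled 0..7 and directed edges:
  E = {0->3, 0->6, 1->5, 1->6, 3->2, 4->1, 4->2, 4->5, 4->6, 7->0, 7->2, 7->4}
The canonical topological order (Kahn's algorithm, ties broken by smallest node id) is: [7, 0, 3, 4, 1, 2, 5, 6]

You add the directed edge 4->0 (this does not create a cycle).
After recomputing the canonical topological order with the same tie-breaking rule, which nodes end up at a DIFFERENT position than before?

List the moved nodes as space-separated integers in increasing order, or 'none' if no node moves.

Old toposort: [7, 0, 3, 4, 1, 2, 5, 6]
Added edge 4->0
Recompute Kahn (smallest-id tiebreak):
  initial in-degrees: [2, 1, 3, 1, 1, 2, 3, 0]
  ready (indeg=0): [7]
  pop 7: indeg[0]->1; indeg[2]->2; indeg[4]->0 | ready=[4] | order so far=[7]
  pop 4: indeg[0]->0; indeg[1]->0; indeg[2]->1; indeg[5]->1; indeg[6]->2 | ready=[0, 1] | order so far=[7, 4]
  pop 0: indeg[3]->0; indeg[6]->1 | ready=[1, 3] | order so far=[7, 4, 0]
  pop 1: indeg[5]->0; indeg[6]->0 | ready=[3, 5, 6] | order so far=[7, 4, 0, 1]
  pop 3: indeg[2]->0 | ready=[2, 5, 6] | order so far=[7, 4, 0, 1, 3]
  pop 2: no out-edges | ready=[5, 6] | order so far=[7, 4, 0, 1, 3, 2]
  pop 5: no out-edges | ready=[6] | order so far=[7, 4, 0, 1, 3, 2, 5]
  pop 6: no out-edges | ready=[] | order so far=[7, 4, 0, 1, 3, 2, 5, 6]
New canonical toposort: [7, 4, 0, 1, 3, 2, 5, 6]
Compare positions:
  Node 0: index 1 -> 2 (moved)
  Node 1: index 4 -> 3 (moved)
  Node 2: index 5 -> 5 (same)
  Node 3: index 2 -> 4 (moved)
  Node 4: index 3 -> 1 (moved)
  Node 5: index 6 -> 6 (same)
  Node 6: index 7 -> 7 (same)
  Node 7: index 0 -> 0 (same)
Nodes that changed position: 0 1 3 4

Answer: 0 1 3 4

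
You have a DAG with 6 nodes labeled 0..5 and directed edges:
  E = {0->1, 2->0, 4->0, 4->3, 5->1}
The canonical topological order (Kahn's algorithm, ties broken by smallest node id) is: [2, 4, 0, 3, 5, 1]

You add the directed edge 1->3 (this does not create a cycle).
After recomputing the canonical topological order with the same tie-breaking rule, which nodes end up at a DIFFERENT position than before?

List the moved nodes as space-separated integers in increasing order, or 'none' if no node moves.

Answer: 1 3 5

Derivation:
Old toposort: [2, 4, 0, 3, 5, 1]
Added edge 1->3
Recompute Kahn (smallest-id tiebreak):
  initial in-degrees: [2, 2, 0, 2, 0, 0]
  ready (indeg=0): [2, 4, 5]
  pop 2: indeg[0]->1 | ready=[4, 5] | order so far=[2]
  pop 4: indeg[0]->0; indeg[3]->1 | ready=[0, 5] | order so far=[2, 4]
  pop 0: indeg[1]->1 | ready=[5] | order so far=[2, 4, 0]
  pop 5: indeg[1]->0 | ready=[1] | order so far=[2, 4, 0, 5]
  pop 1: indeg[3]->0 | ready=[3] | order so far=[2, 4, 0, 5, 1]
  pop 3: no out-edges | ready=[] | order so far=[2, 4, 0, 5, 1, 3]
New canonical toposort: [2, 4, 0, 5, 1, 3]
Compare positions:
  Node 0: index 2 -> 2 (same)
  Node 1: index 5 -> 4 (moved)
  Node 2: index 0 -> 0 (same)
  Node 3: index 3 -> 5 (moved)
  Node 4: index 1 -> 1 (same)
  Node 5: index 4 -> 3 (moved)
Nodes that changed position: 1 3 5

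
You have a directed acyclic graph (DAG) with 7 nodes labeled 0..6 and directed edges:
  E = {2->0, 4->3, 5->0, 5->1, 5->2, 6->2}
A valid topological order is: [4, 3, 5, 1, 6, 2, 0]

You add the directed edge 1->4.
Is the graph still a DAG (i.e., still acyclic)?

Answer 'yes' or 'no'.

Answer: yes

Derivation:
Given toposort: [4, 3, 5, 1, 6, 2, 0]
Position of 1: index 3; position of 4: index 0
New edge 1->4: backward (u after v in old order)
Backward edge: old toposort is now invalid. Check if this creates a cycle.
Does 4 already reach 1? Reachable from 4: [3, 4]. NO -> still a DAG (reorder needed).
Still a DAG? yes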